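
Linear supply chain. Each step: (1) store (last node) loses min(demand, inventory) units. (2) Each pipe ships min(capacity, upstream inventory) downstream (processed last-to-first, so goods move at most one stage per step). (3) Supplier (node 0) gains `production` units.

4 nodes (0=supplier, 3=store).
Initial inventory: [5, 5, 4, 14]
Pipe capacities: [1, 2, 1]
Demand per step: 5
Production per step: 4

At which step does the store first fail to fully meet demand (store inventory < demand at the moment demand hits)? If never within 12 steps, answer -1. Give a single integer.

Step 1: demand=5,sold=5 ship[2->3]=1 ship[1->2]=2 ship[0->1]=1 prod=4 -> [8 4 5 10]
Step 2: demand=5,sold=5 ship[2->3]=1 ship[1->2]=2 ship[0->1]=1 prod=4 -> [11 3 6 6]
Step 3: demand=5,sold=5 ship[2->3]=1 ship[1->2]=2 ship[0->1]=1 prod=4 -> [14 2 7 2]
Step 4: demand=5,sold=2 ship[2->3]=1 ship[1->2]=2 ship[0->1]=1 prod=4 -> [17 1 8 1]
Step 5: demand=5,sold=1 ship[2->3]=1 ship[1->2]=1 ship[0->1]=1 prod=4 -> [20 1 8 1]
Step 6: demand=5,sold=1 ship[2->3]=1 ship[1->2]=1 ship[0->1]=1 prod=4 -> [23 1 8 1]
Step 7: demand=5,sold=1 ship[2->3]=1 ship[1->2]=1 ship[0->1]=1 prod=4 -> [26 1 8 1]
Step 8: demand=5,sold=1 ship[2->3]=1 ship[1->2]=1 ship[0->1]=1 prod=4 -> [29 1 8 1]
Step 9: demand=5,sold=1 ship[2->3]=1 ship[1->2]=1 ship[0->1]=1 prod=4 -> [32 1 8 1]
Step 10: demand=5,sold=1 ship[2->3]=1 ship[1->2]=1 ship[0->1]=1 prod=4 -> [35 1 8 1]
Step 11: demand=5,sold=1 ship[2->3]=1 ship[1->2]=1 ship[0->1]=1 prod=4 -> [38 1 8 1]
Step 12: demand=5,sold=1 ship[2->3]=1 ship[1->2]=1 ship[0->1]=1 prod=4 -> [41 1 8 1]
First stockout at step 4

4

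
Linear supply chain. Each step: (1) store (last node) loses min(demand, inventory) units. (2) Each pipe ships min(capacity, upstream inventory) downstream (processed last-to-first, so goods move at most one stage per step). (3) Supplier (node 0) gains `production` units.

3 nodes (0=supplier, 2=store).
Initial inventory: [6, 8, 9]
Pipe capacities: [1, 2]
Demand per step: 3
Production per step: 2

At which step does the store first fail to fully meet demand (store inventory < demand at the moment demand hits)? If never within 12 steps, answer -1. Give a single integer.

Step 1: demand=3,sold=3 ship[1->2]=2 ship[0->1]=1 prod=2 -> [7 7 8]
Step 2: demand=3,sold=3 ship[1->2]=2 ship[0->1]=1 prod=2 -> [8 6 7]
Step 3: demand=3,sold=3 ship[1->2]=2 ship[0->1]=1 prod=2 -> [9 5 6]
Step 4: demand=3,sold=3 ship[1->2]=2 ship[0->1]=1 prod=2 -> [10 4 5]
Step 5: demand=3,sold=3 ship[1->2]=2 ship[0->1]=1 prod=2 -> [11 3 4]
Step 6: demand=3,sold=3 ship[1->2]=2 ship[0->1]=1 prod=2 -> [12 2 3]
Step 7: demand=3,sold=3 ship[1->2]=2 ship[0->1]=1 prod=2 -> [13 1 2]
Step 8: demand=3,sold=2 ship[1->2]=1 ship[0->1]=1 prod=2 -> [14 1 1]
Step 9: demand=3,sold=1 ship[1->2]=1 ship[0->1]=1 prod=2 -> [15 1 1]
Step 10: demand=3,sold=1 ship[1->2]=1 ship[0->1]=1 prod=2 -> [16 1 1]
Step 11: demand=3,sold=1 ship[1->2]=1 ship[0->1]=1 prod=2 -> [17 1 1]
Step 12: demand=3,sold=1 ship[1->2]=1 ship[0->1]=1 prod=2 -> [18 1 1]
First stockout at step 8

8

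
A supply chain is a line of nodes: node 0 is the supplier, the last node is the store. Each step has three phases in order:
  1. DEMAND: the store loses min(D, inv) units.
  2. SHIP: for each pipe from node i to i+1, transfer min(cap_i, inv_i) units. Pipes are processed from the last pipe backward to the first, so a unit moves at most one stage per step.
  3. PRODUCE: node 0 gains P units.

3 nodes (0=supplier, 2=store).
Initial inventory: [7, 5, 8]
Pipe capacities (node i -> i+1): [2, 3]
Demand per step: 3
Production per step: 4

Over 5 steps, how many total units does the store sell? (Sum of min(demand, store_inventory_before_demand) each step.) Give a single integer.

Answer: 15

Derivation:
Step 1: sold=3 (running total=3) -> [9 4 8]
Step 2: sold=3 (running total=6) -> [11 3 8]
Step 3: sold=3 (running total=9) -> [13 2 8]
Step 4: sold=3 (running total=12) -> [15 2 7]
Step 5: sold=3 (running total=15) -> [17 2 6]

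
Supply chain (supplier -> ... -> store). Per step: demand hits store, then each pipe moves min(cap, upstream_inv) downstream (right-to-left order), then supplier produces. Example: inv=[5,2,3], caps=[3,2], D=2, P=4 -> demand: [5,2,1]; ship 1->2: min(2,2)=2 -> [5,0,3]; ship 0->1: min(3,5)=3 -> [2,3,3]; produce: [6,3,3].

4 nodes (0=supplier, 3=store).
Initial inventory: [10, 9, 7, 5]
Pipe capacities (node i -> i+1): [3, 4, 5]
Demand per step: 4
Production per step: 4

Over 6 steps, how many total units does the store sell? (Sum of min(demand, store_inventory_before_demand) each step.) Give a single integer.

Answer: 24

Derivation:
Step 1: sold=4 (running total=4) -> [11 8 6 6]
Step 2: sold=4 (running total=8) -> [12 7 5 7]
Step 3: sold=4 (running total=12) -> [13 6 4 8]
Step 4: sold=4 (running total=16) -> [14 5 4 8]
Step 5: sold=4 (running total=20) -> [15 4 4 8]
Step 6: sold=4 (running total=24) -> [16 3 4 8]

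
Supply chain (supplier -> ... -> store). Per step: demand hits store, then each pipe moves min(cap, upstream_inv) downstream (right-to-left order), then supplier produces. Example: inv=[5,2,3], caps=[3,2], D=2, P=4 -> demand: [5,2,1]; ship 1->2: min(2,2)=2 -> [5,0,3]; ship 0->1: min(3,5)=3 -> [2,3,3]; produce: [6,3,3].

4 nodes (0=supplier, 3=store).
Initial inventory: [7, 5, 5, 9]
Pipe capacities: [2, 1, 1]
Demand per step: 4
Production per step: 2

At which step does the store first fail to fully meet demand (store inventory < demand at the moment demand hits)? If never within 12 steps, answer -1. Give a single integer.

Step 1: demand=4,sold=4 ship[2->3]=1 ship[1->2]=1 ship[0->1]=2 prod=2 -> [7 6 5 6]
Step 2: demand=4,sold=4 ship[2->3]=1 ship[1->2]=1 ship[0->1]=2 prod=2 -> [7 7 5 3]
Step 3: demand=4,sold=3 ship[2->3]=1 ship[1->2]=1 ship[0->1]=2 prod=2 -> [7 8 5 1]
Step 4: demand=4,sold=1 ship[2->3]=1 ship[1->2]=1 ship[0->1]=2 prod=2 -> [7 9 5 1]
Step 5: demand=4,sold=1 ship[2->3]=1 ship[1->2]=1 ship[0->1]=2 prod=2 -> [7 10 5 1]
Step 6: demand=4,sold=1 ship[2->3]=1 ship[1->2]=1 ship[0->1]=2 prod=2 -> [7 11 5 1]
Step 7: demand=4,sold=1 ship[2->3]=1 ship[1->2]=1 ship[0->1]=2 prod=2 -> [7 12 5 1]
Step 8: demand=4,sold=1 ship[2->3]=1 ship[1->2]=1 ship[0->1]=2 prod=2 -> [7 13 5 1]
Step 9: demand=4,sold=1 ship[2->3]=1 ship[1->2]=1 ship[0->1]=2 prod=2 -> [7 14 5 1]
Step 10: demand=4,sold=1 ship[2->3]=1 ship[1->2]=1 ship[0->1]=2 prod=2 -> [7 15 5 1]
Step 11: demand=4,sold=1 ship[2->3]=1 ship[1->2]=1 ship[0->1]=2 prod=2 -> [7 16 5 1]
Step 12: demand=4,sold=1 ship[2->3]=1 ship[1->2]=1 ship[0->1]=2 prod=2 -> [7 17 5 1]
First stockout at step 3

3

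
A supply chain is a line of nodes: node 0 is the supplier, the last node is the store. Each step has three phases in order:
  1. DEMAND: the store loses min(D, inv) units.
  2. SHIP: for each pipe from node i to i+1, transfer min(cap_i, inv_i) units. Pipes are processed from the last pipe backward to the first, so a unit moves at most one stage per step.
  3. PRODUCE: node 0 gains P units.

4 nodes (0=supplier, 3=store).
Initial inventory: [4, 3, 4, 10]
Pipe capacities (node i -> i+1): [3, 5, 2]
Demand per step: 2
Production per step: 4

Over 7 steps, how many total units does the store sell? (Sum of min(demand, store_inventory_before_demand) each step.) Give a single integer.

Step 1: sold=2 (running total=2) -> [5 3 5 10]
Step 2: sold=2 (running total=4) -> [6 3 6 10]
Step 3: sold=2 (running total=6) -> [7 3 7 10]
Step 4: sold=2 (running total=8) -> [8 3 8 10]
Step 5: sold=2 (running total=10) -> [9 3 9 10]
Step 6: sold=2 (running total=12) -> [10 3 10 10]
Step 7: sold=2 (running total=14) -> [11 3 11 10]

Answer: 14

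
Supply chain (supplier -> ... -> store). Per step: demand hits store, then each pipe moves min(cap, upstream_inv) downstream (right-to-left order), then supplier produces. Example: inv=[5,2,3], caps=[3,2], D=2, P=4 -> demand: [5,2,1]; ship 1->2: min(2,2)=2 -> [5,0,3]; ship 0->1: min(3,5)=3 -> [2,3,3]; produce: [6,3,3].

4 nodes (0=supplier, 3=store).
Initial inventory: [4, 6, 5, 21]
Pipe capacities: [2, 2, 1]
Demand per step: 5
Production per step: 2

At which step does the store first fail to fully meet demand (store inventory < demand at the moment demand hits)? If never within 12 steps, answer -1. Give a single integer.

Step 1: demand=5,sold=5 ship[2->3]=1 ship[1->2]=2 ship[0->1]=2 prod=2 -> [4 6 6 17]
Step 2: demand=5,sold=5 ship[2->3]=1 ship[1->2]=2 ship[0->1]=2 prod=2 -> [4 6 7 13]
Step 3: demand=5,sold=5 ship[2->3]=1 ship[1->2]=2 ship[0->1]=2 prod=2 -> [4 6 8 9]
Step 4: demand=5,sold=5 ship[2->3]=1 ship[1->2]=2 ship[0->1]=2 prod=2 -> [4 6 9 5]
Step 5: demand=5,sold=5 ship[2->3]=1 ship[1->2]=2 ship[0->1]=2 prod=2 -> [4 6 10 1]
Step 6: demand=5,sold=1 ship[2->3]=1 ship[1->2]=2 ship[0->1]=2 prod=2 -> [4 6 11 1]
Step 7: demand=5,sold=1 ship[2->3]=1 ship[1->2]=2 ship[0->1]=2 prod=2 -> [4 6 12 1]
Step 8: demand=5,sold=1 ship[2->3]=1 ship[1->2]=2 ship[0->1]=2 prod=2 -> [4 6 13 1]
Step 9: demand=5,sold=1 ship[2->3]=1 ship[1->2]=2 ship[0->1]=2 prod=2 -> [4 6 14 1]
Step 10: demand=5,sold=1 ship[2->3]=1 ship[1->2]=2 ship[0->1]=2 prod=2 -> [4 6 15 1]
Step 11: demand=5,sold=1 ship[2->3]=1 ship[1->2]=2 ship[0->1]=2 prod=2 -> [4 6 16 1]
Step 12: demand=5,sold=1 ship[2->3]=1 ship[1->2]=2 ship[0->1]=2 prod=2 -> [4 6 17 1]
First stockout at step 6

6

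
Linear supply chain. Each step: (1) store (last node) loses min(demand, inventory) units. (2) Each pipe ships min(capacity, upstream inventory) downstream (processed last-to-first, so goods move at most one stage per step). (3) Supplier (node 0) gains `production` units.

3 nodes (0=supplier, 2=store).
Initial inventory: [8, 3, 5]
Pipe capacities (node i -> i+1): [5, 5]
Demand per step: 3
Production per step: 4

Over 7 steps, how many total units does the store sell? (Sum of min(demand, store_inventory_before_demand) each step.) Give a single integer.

Answer: 21

Derivation:
Step 1: sold=3 (running total=3) -> [7 5 5]
Step 2: sold=3 (running total=6) -> [6 5 7]
Step 3: sold=3 (running total=9) -> [5 5 9]
Step 4: sold=3 (running total=12) -> [4 5 11]
Step 5: sold=3 (running total=15) -> [4 4 13]
Step 6: sold=3 (running total=18) -> [4 4 14]
Step 7: sold=3 (running total=21) -> [4 4 15]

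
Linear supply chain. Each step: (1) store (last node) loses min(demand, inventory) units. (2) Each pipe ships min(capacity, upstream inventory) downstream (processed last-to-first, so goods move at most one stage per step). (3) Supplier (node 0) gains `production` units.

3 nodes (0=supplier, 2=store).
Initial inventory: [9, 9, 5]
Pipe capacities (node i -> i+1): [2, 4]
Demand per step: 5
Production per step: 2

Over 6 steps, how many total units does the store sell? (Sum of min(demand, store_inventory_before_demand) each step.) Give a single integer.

Step 1: sold=5 (running total=5) -> [9 7 4]
Step 2: sold=4 (running total=9) -> [9 5 4]
Step 3: sold=4 (running total=13) -> [9 3 4]
Step 4: sold=4 (running total=17) -> [9 2 3]
Step 5: sold=3 (running total=20) -> [9 2 2]
Step 6: sold=2 (running total=22) -> [9 2 2]

Answer: 22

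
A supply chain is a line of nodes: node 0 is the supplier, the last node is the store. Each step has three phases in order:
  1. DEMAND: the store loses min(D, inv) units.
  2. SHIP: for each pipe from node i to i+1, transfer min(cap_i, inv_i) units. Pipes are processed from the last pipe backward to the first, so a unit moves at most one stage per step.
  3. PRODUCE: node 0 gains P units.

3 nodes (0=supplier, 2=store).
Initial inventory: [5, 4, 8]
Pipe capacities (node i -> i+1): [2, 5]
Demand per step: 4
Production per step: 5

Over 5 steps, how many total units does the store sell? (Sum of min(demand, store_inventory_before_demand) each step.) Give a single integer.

Answer: 18

Derivation:
Step 1: sold=4 (running total=4) -> [8 2 8]
Step 2: sold=4 (running total=8) -> [11 2 6]
Step 3: sold=4 (running total=12) -> [14 2 4]
Step 4: sold=4 (running total=16) -> [17 2 2]
Step 5: sold=2 (running total=18) -> [20 2 2]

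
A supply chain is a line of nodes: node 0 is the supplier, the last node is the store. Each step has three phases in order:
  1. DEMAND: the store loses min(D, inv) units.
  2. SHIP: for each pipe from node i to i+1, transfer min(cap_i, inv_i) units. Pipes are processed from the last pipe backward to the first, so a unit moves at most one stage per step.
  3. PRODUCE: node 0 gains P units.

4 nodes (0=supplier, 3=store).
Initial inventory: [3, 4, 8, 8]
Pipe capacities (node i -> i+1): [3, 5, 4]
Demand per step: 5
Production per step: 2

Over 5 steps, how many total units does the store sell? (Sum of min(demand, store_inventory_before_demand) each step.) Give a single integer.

Step 1: sold=5 (running total=5) -> [2 3 8 7]
Step 2: sold=5 (running total=10) -> [2 2 7 6]
Step 3: sold=5 (running total=15) -> [2 2 5 5]
Step 4: sold=5 (running total=20) -> [2 2 3 4]
Step 5: sold=4 (running total=24) -> [2 2 2 3]

Answer: 24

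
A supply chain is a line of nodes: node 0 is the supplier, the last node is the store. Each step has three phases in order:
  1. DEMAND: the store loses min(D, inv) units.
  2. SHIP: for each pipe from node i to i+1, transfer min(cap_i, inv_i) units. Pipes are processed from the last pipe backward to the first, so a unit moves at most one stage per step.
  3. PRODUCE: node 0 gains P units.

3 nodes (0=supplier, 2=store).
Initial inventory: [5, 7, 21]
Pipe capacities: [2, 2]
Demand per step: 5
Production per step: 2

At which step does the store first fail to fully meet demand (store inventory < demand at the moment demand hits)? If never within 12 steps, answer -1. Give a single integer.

Step 1: demand=5,sold=5 ship[1->2]=2 ship[0->1]=2 prod=2 -> [5 7 18]
Step 2: demand=5,sold=5 ship[1->2]=2 ship[0->1]=2 prod=2 -> [5 7 15]
Step 3: demand=5,sold=5 ship[1->2]=2 ship[0->1]=2 prod=2 -> [5 7 12]
Step 4: demand=5,sold=5 ship[1->2]=2 ship[0->1]=2 prod=2 -> [5 7 9]
Step 5: demand=5,sold=5 ship[1->2]=2 ship[0->1]=2 prod=2 -> [5 7 6]
Step 6: demand=5,sold=5 ship[1->2]=2 ship[0->1]=2 prod=2 -> [5 7 3]
Step 7: demand=5,sold=3 ship[1->2]=2 ship[0->1]=2 prod=2 -> [5 7 2]
Step 8: demand=5,sold=2 ship[1->2]=2 ship[0->1]=2 prod=2 -> [5 7 2]
Step 9: demand=5,sold=2 ship[1->2]=2 ship[0->1]=2 prod=2 -> [5 7 2]
Step 10: demand=5,sold=2 ship[1->2]=2 ship[0->1]=2 prod=2 -> [5 7 2]
Step 11: demand=5,sold=2 ship[1->2]=2 ship[0->1]=2 prod=2 -> [5 7 2]
Step 12: demand=5,sold=2 ship[1->2]=2 ship[0->1]=2 prod=2 -> [5 7 2]
First stockout at step 7

7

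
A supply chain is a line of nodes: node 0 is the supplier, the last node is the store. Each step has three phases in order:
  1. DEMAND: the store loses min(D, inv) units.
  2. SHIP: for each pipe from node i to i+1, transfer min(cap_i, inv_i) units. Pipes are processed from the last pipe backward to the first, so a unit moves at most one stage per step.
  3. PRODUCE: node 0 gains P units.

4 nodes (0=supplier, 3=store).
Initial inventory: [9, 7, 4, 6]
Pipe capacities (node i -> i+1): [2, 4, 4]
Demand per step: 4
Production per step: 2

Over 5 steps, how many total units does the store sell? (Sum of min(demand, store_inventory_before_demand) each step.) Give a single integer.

Answer: 20

Derivation:
Step 1: sold=4 (running total=4) -> [9 5 4 6]
Step 2: sold=4 (running total=8) -> [9 3 4 6]
Step 3: sold=4 (running total=12) -> [9 2 3 6]
Step 4: sold=4 (running total=16) -> [9 2 2 5]
Step 5: sold=4 (running total=20) -> [9 2 2 3]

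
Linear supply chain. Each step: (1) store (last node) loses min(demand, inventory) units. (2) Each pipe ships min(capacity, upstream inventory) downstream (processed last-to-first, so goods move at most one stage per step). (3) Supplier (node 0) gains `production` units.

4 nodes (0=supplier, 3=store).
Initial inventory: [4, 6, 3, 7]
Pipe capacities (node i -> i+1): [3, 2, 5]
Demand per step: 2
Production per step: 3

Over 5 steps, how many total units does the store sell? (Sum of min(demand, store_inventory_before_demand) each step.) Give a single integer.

Step 1: sold=2 (running total=2) -> [4 7 2 8]
Step 2: sold=2 (running total=4) -> [4 8 2 8]
Step 3: sold=2 (running total=6) -> [4 9 2 8]
Step 4: sold=2 (running total=8) -> [4 10 2 8]
Step 5: sold=2 (running total=10) -> [4 11 2 8]

Answer: 10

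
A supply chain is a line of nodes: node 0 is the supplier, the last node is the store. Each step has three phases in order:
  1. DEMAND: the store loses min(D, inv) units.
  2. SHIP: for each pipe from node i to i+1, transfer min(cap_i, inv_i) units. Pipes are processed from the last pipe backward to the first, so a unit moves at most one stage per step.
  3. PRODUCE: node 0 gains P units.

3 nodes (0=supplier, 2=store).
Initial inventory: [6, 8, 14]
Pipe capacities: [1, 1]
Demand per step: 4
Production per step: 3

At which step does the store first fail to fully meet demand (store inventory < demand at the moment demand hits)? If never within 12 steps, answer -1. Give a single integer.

Step 1: demand=4,sold=4 ship[1->2]=1 ship[0->1]=1 prod=3 -> [8 8 11]
Step 2: demand=4,sold=4 ship[1->2]=1 ship[0->1]=1 prod=3 -> [10 8 8]
Step 3: demand=4,sold=4 ship[1->2]=1 ship[0->1]=1 prod=3 -> [12 8 5]
Step 4: demand=4,sold=4 ship[1->2]=1 ship[0->1]=1 prod=3 -> [14 8 2]
Step 5: demand=4,sold=2 ship[1->2]=1 ship[0->1]=1 prod=3 -> [16 8 1]
Step 6: demand=4,sold=1 ship[1->2]=1 ship[0->1]=1 prod=3 -> [18 8 1]
Step 7: demand=4,sold=1 ship[1->2]=1 ship[0->1]=1 prod=3 -> [20 8 1]
Step 8: demand=4,sold=1 ship[1->2]=1 ship[0->1]=1 prod=3 -> [22 8 1]
Step 9: demand=4,sold=1 ship[1->2]=1 ship[0->1]=1 prod=3 -> [24 8 1]
Step 10: demand=4,sold=1 ship[1->2]=1 ship[0->1]=1 prod=3 -> [26 8 1]
Step 11: demand=4,sold=1 ship[1->2]=1 ship[0->1]=1 prod=3 -> [28 8 1]
Step 12: demand=4,sold=1 ship[1->2]=1 ship[0->1]=1 prod=3 -> [30 8 1]
First stockout at step 5

5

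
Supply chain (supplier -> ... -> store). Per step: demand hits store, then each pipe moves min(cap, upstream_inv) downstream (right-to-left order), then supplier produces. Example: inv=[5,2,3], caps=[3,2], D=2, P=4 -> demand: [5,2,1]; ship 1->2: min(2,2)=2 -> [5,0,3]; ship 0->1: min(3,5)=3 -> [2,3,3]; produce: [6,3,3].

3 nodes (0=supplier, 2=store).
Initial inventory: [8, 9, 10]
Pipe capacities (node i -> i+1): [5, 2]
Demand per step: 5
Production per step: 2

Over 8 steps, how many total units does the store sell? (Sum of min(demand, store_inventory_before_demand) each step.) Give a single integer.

Step 1: sold=5 (running total=5) -> [5 12 7]
Step 2: sold=5 (running total=10) -> [2 15 4]
Step 3: sold=4 (running total=14) -> [2 15 2]
Step 4: sold=2 (running total=16) -> [2 15 2]
Step 5: sold=2 (running total=18) -> [2 15 2]
Step 6: sold=2 (running total=20) -> [2 15 2]
Step 7: sold=2 (running total=22) -> [2 15 2]
Step 8: sold=2 (running total=24) -> [2 15 2]

Answer: 24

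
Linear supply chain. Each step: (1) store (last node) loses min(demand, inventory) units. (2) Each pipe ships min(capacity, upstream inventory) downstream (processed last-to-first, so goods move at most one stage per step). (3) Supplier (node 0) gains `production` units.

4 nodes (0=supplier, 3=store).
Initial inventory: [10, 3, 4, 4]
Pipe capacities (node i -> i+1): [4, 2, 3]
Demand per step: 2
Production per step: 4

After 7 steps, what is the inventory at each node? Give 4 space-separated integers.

Step 1: demand=2,sold=2 ship[2->3]=3 ship[1->2]=2 ship[0->1]=4 prod=4 -> inv=[10 5 3 5]
Step 2: demand=2,sold=2 ship[2->3]=3 ship[1->2]=2 ship[0->1]=4 prod=4 -> inv=[10 7 2 6]
Step 3: demand=2,sold=2 ship[2->3]=2 ship[1->2]=2 ship[0->1]=4 prod=4 -> inv=[10 9 2 6]
Step 4: demand=2,sold=2 ship[2->3]=2 ship[1->2]=2 ship[0->1]=4 prod=4 -> inv=[10 11 2 6]
Step 5: demand=2,sold=2 ship[2->3]=2 ship[1->2]=2 ship[0->1]=4 prod=4 -> inv=[10 13 2 6]
Step 6: demand=2,sold=2 ship[2->3]=2 ship[1->2]=2 ship[0->1]=4 prod=4 -> inv=[10 15 2 6]
Step 7: demand=2,sold=2 ship[2->3]=2 ship[1->2]=2 ship[0->1]=4 prod=4 -> inv=[10 17 2 6]

10 17 2 6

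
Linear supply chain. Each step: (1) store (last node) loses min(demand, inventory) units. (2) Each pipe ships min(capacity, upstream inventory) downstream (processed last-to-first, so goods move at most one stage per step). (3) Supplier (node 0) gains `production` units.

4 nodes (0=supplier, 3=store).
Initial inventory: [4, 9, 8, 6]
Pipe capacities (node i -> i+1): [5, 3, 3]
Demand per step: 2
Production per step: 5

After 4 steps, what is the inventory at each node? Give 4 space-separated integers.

Step 1: demand=2,sold=2 ship[2->3]=3 ship[1->2]=3 ship[0->1]=4 prod=5 -> inv=[5 10 8 7]
Step 2: demand=2,sold=2 ship[2->3]=3 ship[1->2]=3 ship[0->1]=5 prod=5 -> inv=[5 12 8 8]
Step 3: demand=2,sold=2 ship[2->3]=3 ship[1->2]=3 ship[0->1]=5 prod=5 -> inv=[5 14 8 9]
Step 4: demand=2,sold=2 ship[2->3]=3 ship[1->2]=3 ship[0->1]=5 prod=5 -> inv=[5 16 8 10]

5 16 8 10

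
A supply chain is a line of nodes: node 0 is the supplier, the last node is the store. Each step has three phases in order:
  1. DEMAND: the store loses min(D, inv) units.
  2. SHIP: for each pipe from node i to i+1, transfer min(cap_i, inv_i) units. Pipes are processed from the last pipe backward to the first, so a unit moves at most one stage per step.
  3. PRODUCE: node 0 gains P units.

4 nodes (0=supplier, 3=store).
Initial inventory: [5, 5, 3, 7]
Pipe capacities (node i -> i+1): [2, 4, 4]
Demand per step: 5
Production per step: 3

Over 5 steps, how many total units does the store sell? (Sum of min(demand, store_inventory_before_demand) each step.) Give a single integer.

Step 1: sold=5 (running total=5) -> [6 3 4 5]
Step 2: sold=5 (running total=10) -> [7 2 3 4]
Step 3: sold=4 (running total=14) -> [8 2 2 3]
Step 4: sold=3 (running total=17) -> [9 2 2 2]
Step 5: sold=2 (running total=19) -> [10 2 2 2]

Answer: 19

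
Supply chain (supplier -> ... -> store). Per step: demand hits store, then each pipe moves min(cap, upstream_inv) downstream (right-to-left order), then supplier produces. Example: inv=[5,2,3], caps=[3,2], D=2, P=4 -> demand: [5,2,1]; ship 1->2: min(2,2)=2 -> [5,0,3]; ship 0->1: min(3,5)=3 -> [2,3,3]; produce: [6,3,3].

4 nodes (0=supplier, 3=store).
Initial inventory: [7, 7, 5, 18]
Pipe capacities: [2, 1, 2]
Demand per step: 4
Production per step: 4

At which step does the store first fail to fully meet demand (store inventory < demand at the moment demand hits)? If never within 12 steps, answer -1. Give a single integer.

Step 1: demand=4,sold=4 ship[2->3]=2 ship[1->2]=1 ship[0->1]=2 prod=4 -> [9 8 4 16]
Step 2: demand=4,sold=4 ship[2->3]=2 ship[1->2]=1 ship[0->1]=2 prod=4 -> [11 9 3 14]
Step 3: demand=4,sold=4 ship[2->3]=2 ship[1->2]=1 ship[0->1]=2 prod=4 -> [13 10 2 12]
Step 4: demand=4,sold=4 ship[2->3]=2 ship[1->2]=1 ship[0->1]=2 prod=4 -> [15 11 1 10]
Step 5: demand=4,sold=4 ship[2->3]=1 ship[1->2]=1 ship[0->1]=2 prod=4 -> [17 12 1 7]
Step 6: demand=4,sold=4 ship[2->3]=1 ship[1->2]=1 ship[0->1]=2 prod=4 -> [19 13 1 4]
Step 7: demand=4,sold=4 ship[2->3]=1 ship[1->2]=1 ship[0->1]=2 prod=4 -> [21 14 1 1]
Step 8: demand=4,sold=1 ship[2->3]=1 ship[1->2]=1 ship[0->1]=2 prod=4 -> [23 15 1 1]
Step 9: demand=4,sold=1 ship[2->3]=1 ship[1->2]=1 ship[0->1]=2 prod=4 -> [25 16 1 1]
Step 10: demand=4,sold=1 ship[2->3]=1 ship[1->2]=1 ship[0->1]=2 prod=4 -> [27 17 1 1]
Step 11: demand=4,sold=1 ship[2->3]=1 ship[1->2]=1 ship[0->1]=2 prod=4 -> [29 18 1 1]
Step 12: demand=4,sold=1 ship[2->3]=1 ship[1->2]=1 ship[0->1]=2 prod=4 -> [31 19 1 1]
First stockout at step 8

8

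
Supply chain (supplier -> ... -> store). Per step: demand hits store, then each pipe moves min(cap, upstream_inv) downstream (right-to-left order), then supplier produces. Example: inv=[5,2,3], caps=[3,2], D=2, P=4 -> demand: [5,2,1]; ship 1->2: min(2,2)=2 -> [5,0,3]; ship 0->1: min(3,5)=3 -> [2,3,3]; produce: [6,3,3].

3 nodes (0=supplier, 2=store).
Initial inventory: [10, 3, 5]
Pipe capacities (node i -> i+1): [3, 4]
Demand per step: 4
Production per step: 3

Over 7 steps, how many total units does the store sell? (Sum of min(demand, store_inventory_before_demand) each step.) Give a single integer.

Step 1: sold=4 (running total=4) -> [10 3 4]
Step 2: sold=4 (running total=8) -> [10 3 3]
Step 3: sold=3 (running total=11) -> [10 3 3]
Step 4: sold=3 (running total=14) -> [10 3 3]
Step 5: sold=3 (running total=17) -> [10 3 3]
Step 6: sold=3 (running total=20) -> [10 3 3]
Step 7: sold=3 (running total=23) -> [10 3 3]

Answer: 23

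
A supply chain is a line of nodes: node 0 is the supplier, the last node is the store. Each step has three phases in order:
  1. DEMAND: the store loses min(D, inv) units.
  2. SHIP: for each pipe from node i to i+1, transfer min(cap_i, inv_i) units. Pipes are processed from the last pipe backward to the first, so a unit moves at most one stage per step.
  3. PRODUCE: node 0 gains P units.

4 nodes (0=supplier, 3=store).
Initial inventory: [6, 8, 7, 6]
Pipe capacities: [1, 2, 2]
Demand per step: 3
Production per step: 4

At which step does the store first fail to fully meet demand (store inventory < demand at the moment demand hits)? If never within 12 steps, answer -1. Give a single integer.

Step 1: demand=3,sold=3 ship[2->3]=2 ship[1->2]=2 ship[0->1]=1 prod=4 -> [9 7 7 5]
Step 2: demand=3,sold=3 ship[2->3]=2 ship[1->2]=2 ship[0->1]=1 prod=4 -> [12 6 7 4]
Step 3: demand=3,sold=3 ship[2->3]=2 ship[1->2]=2 ship[0->1]=1 prod=4 -> [15 5 7 3]
Step 4: demand=3,sold=3 ship[2->3]=2 ship[1->2]=2 ship[0->1]=1 prod=4 -> [18 4 7 2]
Step 5: demand=3,sold=2 ship[2->3]=2 ship[1->2]=2 ship[0->1]=1 prod=4 -> [21 3 7 2]
Step 6: demand=3,sold=2 ship[2->3]=2 ship[1->2]=2 ship[0->1]=1 prod=4 -> [24 2 7 2]
Step 7: demand=3,sold=2 ship[2->3]=2 ship[1->2]=2 ship[0->1]=1 prod=4 -> [27 1 7 2]
Step 8: demand=3,sold=2 ship[2->3]=2 ship[1->2]=1 ship[0->1]=1 prod=4 -> [30 1 6 2]
Step 9: demand=3,sold=2 ship[2->3]=2 ship[1->2]=1 ship[0->1]=1 prod=4 -> [33 1 5 2]
Step 10: demand=3,sold=2 ship[2->3]=2 ship[1->2]=1 ship[0->1]=1 prod=4 -> [36 1 4 2]
Step 11: demand=3,sold=2 ship[2->3]=2 ship[1->2]=1 ship[0->1]=1 prod=4 -> [39 1 3 2]
Step 12: demand=3,sold=2 ship[2->3]=2 ship[1->2]=1 ship[0->1]=1 prod=4 -> [42 1 2 2]
First stockout at step 5

5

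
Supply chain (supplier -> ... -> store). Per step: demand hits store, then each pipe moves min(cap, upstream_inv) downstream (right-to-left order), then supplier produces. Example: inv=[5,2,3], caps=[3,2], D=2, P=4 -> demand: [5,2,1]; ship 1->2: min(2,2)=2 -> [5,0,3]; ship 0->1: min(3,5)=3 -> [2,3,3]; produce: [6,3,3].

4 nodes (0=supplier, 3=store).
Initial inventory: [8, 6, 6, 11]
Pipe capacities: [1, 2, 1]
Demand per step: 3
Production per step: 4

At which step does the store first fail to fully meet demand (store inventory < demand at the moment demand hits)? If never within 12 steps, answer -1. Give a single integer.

Step 1: demand=3,sold=3 ship[2->3]=1 ship[1->2]=2 ship[0->1]=1 prod=4 -> [11 5 7 9]
Step 2: demand=3,sold=3 ship[2->3]=1 ship[1->2]=2 ship[0->1]=1 prod=4 -> [14 4 8 7]
Step 3: demand=3,sold=3 ship[2->3]=1 ship[1->2]=2 ship[0->1]=1 prod=4 -> [17 3 9 5]
Step 4: demand=3,sold=3 ship[2->3]=1 ship[1->2]=2 ship[0->1]=1 prod=4 -> [20 2 10 3]
Step 5: demand=3,sold=3 ship[2->3]=1 ship[1->2]=2 ship[0->1]=1 prod=4 -> [23 1 11 1]
Step 6: demand=3,sold=1 ship[2->3]=1 ship[1->2]=1 ship[0->1]=1 prod=4 -> [26 1 11 1]
Step 7: demand=3,sold=1 ship[2->3]=1 ship[1->2]=1 ship[0->1]=1 prod=4 -> [29 1 11 1]
Step 8: demand=3,sold=1 ship[2->3]=1 ship[1->2]=1 ship[0->1]=1 prod=4 -> [32 1 11 1]
Step 9: demand=3,sold=1 ship[2->3]=1 ship[1->2]=1 ship[0->1]=1 prod=4 -> [35 1 11 1]
Step 10: demand=3,sold=1 ship[2->3]=1 ship[1->2]=1 ship[0->1]=1 prod=4 -> [38 1 11 1]
Step 11: demand=3,sold=1 ship[2->3]=1 ship[1->2]=1 ship[0->1]=1 prod=4 -> [41 1 11 1]
Step 12: demand=3,sold=1 ship[2->3]=1 ship[1->2]=1 ship[0->1]=1 prod=4 -> [44 1 11 1]
First stockout at step 6

6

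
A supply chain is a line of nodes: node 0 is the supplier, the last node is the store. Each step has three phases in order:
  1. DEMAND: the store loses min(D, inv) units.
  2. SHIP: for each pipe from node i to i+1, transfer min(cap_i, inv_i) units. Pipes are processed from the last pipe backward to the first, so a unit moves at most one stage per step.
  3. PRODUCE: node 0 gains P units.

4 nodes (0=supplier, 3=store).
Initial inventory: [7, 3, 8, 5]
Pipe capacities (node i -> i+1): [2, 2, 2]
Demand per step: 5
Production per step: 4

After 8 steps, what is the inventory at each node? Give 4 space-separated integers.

Step 1: demand=5,sold=5 ship[2->3]=2 ship[1->2]=2 ship[0->1]=2 prod=4 -> inv=[9 3 8 2]
Step 2: demand=5,sold=2 ship[2->3]=2 ship[1->2]=2 ship[0->1]=2 prod=4 -> inv=[11 3 8 2]
Step 3: demand=5,sold=2 ship[2->3]=2 ship[1->2]=2 ship[0->1]=2 prod=4 -> inv=[13 3 8 2]
Step 4: demand=5,sold=2 ship[2->3]=2 ship[1->2]=2 ship[0->1]=2 prod=4 -> inv=[15 3 8 2]
Step 5: demand=5,sold=2 ship[2->3]=2 ship[1->2]=2 ship[0->1]=2 prod=4 -> inv=[17 3 8 2]
Step 6: demand=5,sold=2 ship[2->3]=2 ship[1->2]=2 ship[0->1]=2 prod=4 -> inv=[19 3 8 2]
Step 7: demand=5,sold=2 ship[2->3]=2 ship[1->2]=2 ship[0->1]=2 prod=4 -> inv=[21 3 8 2]
Step 8: demand=5,sold=2 ship[2->3]=2 ship[1->2]=2 ship[0->1]=2 prod=4 -> inv=[23 3 8 2]

23 3 8 2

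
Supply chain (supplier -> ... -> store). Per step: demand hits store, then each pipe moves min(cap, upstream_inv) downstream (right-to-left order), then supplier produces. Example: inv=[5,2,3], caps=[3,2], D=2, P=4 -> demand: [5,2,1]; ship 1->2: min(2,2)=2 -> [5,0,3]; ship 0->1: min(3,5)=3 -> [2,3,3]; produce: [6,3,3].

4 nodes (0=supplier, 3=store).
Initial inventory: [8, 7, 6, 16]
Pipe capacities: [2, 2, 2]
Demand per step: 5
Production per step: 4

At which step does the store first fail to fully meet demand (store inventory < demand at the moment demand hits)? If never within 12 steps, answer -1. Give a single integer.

Step 1: demand=5,sold=5 ship[2->3]=2 ship[1->2]=2 ship[0->1]=2 prod=4 -> [10 7 6 13]
Step 2: demand=5,sold=5 ship[2->3]=2 ship[1->2]=2 ship[0->1]=2 prod=4 -> [12 7 6 10]
Step 3: demand=5,sold=5 ship[2->3]=2 ship[1->2]=2 ship[0->1]=2 prod=4 -> [14 7 6 7]
Step 4: demand=5,sold=5 ship[2->3]=2 ship[1->2]=2 ship[0->1]=2 prod=4 -> [16 7 6 4]
Step 5: demand=5,sold=4 ship[2->3]=2 ship[1->2]=2 ship[0->1]=2 prod=4 -> [18 7 6 2]
Step 6: demand=5,sold=2 ship[2->3]=2 ship[1->2]=2 ship[0->1]=2 prod=4 -> [20 7 6 2]
Step 7: demand=5,sold=2 ship[2->3]=2 ship[1->2]=2 ship[0->1]=2 prod=4 -> [22 7 6 2]
Step 8: demand=5,sold=2 ship[2->3]=2 ship[1->2]=2 ship[0->1]=2 prod=4 -> [24 7 6 2]
Step 9: demand=5,sold=2 ship[2->3]=2 ship[1->2]=2 ship[0->1]=2 prod=4 -> [26 7 6 2]
Step 10: demand=5,sold=2 ship[2->3]=2 ship[1->2]=2 ship[0->1]=2 prod=4 -> [28 7 6 2]
Step 11: demand=5,sold=2 ship[2->3]=2 ship[1->2]=2 ship[0->1]=2 prod=4 -> [30 7 6 2]
Step 12: demand=5,sold=2 ship[2->3]=2 ship[1->2]=2 ship[0->1]=2 prod=4 -> [32 7 6 2]
First stockout at step 5

5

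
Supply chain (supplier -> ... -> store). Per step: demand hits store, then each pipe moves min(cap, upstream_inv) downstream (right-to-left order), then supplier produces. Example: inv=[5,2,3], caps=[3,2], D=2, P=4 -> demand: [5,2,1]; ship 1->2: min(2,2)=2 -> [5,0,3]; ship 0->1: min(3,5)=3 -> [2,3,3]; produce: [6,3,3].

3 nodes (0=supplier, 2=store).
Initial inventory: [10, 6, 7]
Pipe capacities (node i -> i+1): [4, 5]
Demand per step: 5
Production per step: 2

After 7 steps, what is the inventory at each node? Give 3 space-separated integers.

Step 1: demand=5,sold=5 ship[1->2]=5 ship[0->1]=4 prod=2 -> inv=[8 5 7]
Step 2: demand=5,sold=5 ship[1->2]=5 ship[0->1]=4 prod=2 -> inv=[6 4 7]
Step 3: demand=5,sold=5 ship[1->2]=4 ship[0->1]=4 prod=2 -> inv=[4 4 6]
Step 4: demand=5,sold=5 ship[1->2]=4 ship[0->1]=4 prod=2 -> inv=[2 4 5]
Step 5: demand=5,sold=5 ship[1->2]=4 ship[0->1]=2 prod=2 -> inv=[2 2 4]
Step 6: demand=5,sold=4 ship[1->2]=2 ship[0->1]=2 prod=2 -> inv=[2 2 2]
Step 7: demand=5,sold=2 ship[1->2]=2 ship[0->1]=2 prod=2 -> inv=[2 2 2]

2 2 2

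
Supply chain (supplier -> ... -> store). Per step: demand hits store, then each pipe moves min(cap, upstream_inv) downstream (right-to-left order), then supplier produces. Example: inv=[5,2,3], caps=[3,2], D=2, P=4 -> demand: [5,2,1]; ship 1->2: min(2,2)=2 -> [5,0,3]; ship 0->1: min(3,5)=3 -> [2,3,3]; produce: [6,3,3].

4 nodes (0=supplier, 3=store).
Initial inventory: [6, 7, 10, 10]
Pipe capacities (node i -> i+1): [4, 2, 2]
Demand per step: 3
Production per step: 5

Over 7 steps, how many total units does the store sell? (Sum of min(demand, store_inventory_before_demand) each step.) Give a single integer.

Step 1: sold=3 (running total=3) -> [7 9 10 9]
Step 2: sold=3 (running total=6) -> [8 11 10 8]
Step 3: sold=3 (running total=9) -> [9 13 10 7]
Step 4: sold=3 (running total=12) -> [10 15 10 6]
Step 5: sold=3 (running total=15) -> [11 17 10 5]
Step 6: sold=3 (running total=18) -> [12 19 10 4]
Step 7: sold=3 (running total=21) -> [13 21 10 3]

Answer: 21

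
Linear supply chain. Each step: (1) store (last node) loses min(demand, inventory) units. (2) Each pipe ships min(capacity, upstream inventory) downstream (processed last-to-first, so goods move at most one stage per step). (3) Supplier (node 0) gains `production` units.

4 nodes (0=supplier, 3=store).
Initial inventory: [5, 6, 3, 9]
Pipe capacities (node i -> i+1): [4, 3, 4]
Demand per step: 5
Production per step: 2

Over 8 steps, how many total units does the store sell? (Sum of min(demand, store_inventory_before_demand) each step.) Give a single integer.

Step 1: sold=5 (running total=5) -> [3 7 3 7]
Step 2: sold=5 (running total=10) -> [2 7 3 5]
Step 3: sold=5 (running total=15) -> [2 6 3 3]
Step 4: sold=3 (running total=18) -> [2 5 3 3]
Step 5: sold=3 (running total=21) -> [2 4 3 3]
Step 6: sold=3 (running total=24) -> [2 3 3 3]
Step 7: sold=3 (running total=27) -> [2 2 3 3]
Step 8: sold=3 (running total=30) -> [2 2 2 3]

Answer: 30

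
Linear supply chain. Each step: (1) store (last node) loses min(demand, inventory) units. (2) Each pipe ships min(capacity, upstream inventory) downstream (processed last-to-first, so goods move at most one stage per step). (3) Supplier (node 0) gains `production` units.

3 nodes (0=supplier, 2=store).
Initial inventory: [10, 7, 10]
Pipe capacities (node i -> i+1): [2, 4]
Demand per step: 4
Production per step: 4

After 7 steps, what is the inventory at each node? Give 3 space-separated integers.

Step 1: demand=4,sold=4 ship[1->2]=4 ship[0->1]=2 prod=4 -> inv=[12 5 10]
Step 2: demand=4,sold=4 ship[1->2]=4 ship[0->1]=2 prod=4 -> inv=[14 3 10]
Step 3: demand=4,sold=4 ship[1->2]=3 ship[0->1]=2 prod=4 -> inv=[16 2 9]
Step 4: demand=4,sold=4 ship[1->2]=2 ship[0->1]=2 prod=4 -> inv=[18 2 7]
Step 5: demand=4,sold=4 ship[1->2]=2 ship[0->1]=2 prod=4 -> inv=[20 2 5]
Step 6: demand=4,sold=4 ship[1->2]=2 ship[0->1]=2 prod=4 -> inv=[22 2 3]
Step 7: demand=4,sold=3 ship[1->2]=2 ship[0->1]=2 prod=4 -> inv=[24 2 2]

24 2 2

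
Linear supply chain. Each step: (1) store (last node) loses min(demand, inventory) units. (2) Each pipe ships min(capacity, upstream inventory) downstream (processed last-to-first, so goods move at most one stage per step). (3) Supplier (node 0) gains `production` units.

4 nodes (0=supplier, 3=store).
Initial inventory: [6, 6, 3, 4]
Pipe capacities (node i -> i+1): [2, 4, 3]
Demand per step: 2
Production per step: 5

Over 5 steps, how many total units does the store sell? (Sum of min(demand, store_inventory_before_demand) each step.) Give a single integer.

Step 1: sold=2 (running total=2) -> [9 4 4 5]
Step 2: sold=2 (running total=4) -> [12 2 5 6]
Step 3: sold=2 (running total=6) -> [15 2 4 7]
Step 4: sold=2 (running total=8) -> [18 2 3 8]
Step 5: sold=2 (running total=10) -> [21 2 2 9]

Answer: 10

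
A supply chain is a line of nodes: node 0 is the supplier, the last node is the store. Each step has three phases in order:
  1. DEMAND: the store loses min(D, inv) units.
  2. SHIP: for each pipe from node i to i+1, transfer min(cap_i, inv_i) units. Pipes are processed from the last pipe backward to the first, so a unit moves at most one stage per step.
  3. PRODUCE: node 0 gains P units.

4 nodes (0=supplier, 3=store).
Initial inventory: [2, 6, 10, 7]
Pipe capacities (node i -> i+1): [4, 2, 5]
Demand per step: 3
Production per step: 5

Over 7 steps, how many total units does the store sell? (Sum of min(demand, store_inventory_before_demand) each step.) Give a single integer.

Step 1: sold=3 (running total=3) -> [5 6 7 9]
Step 2: sold=3 (running total=6) -> [6 8 4 11]
Step 3: sold=3 (running total=9) -> [7 10 2 12]
Step 4: sold=3 (running total=12) -> [8 12 2 11]
Step 5: sold=3 (running total=15) -> [9 14 2 10]
Step 6: sold=3 (running total=18) -> [10 16 2 9]
Step 7: sold=3 (running total=21) -> [11 18 2 8]

Answer: 21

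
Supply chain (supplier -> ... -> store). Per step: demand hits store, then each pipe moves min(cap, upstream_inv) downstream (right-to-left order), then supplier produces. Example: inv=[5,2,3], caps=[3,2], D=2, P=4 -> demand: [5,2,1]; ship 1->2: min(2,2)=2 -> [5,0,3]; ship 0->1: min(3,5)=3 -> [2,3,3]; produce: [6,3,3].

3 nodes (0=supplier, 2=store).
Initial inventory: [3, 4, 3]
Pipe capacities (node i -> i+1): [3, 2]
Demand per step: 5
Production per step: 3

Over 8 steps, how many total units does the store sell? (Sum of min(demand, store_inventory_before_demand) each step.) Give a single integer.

Step 1: sold=3 (running total=3) -> [3 5 2]
Step 2: sold=2 (running total=5) -> [3 6 2]
Step 3: sold=2 (running total=7) -> [3 7 2]
Step 4: sold=2 (running total=9) -> [3 8 2]
Step 5: sold=2 (running total=11) -> [3 9 2]
Step 6: sold=2 (running total=13) -> [3 10 2]
Step 7: sold=2 (running total=15) -> [3 11 2]
Step 8: sold=2 (running total=17) -> [3 12 2]

Answer: 17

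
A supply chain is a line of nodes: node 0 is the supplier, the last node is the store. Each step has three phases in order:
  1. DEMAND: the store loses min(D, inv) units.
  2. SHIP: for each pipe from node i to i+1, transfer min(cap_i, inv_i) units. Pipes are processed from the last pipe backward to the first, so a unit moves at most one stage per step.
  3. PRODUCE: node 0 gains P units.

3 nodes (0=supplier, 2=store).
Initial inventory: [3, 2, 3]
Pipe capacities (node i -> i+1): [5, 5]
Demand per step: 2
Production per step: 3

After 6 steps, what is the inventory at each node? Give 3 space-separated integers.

Step 1: demand=2,sold=2 ship[1->2]=2 ship[0->1]=3 prod=3 -> inv=[3 3 3]
Step 2: demand=2,sold=2 ship[1->2]=3 ship[0->1]=3 prod=3 -> inv=[3 3 4]
Step 3: demand=2,sold=2 ship[1->2]=3 ship[0->1]=3 prod=3 -> inv=[3 3 5]
Step 4: demand=2,sold=2 ship[1->2]=3 ship[0->1]=3 prod=3 -> inv=[3 3 6]
Step 5: demand=2,sold=2 ship[1->2]=3 ship[0->1]=3 prod=3 -> inv=[3 3 7]
Step 6: demand=2,sold=2 ship[1->2]=3 ship[0->1]=3 prod=3 -> inv=[3 3 8]

3 3 8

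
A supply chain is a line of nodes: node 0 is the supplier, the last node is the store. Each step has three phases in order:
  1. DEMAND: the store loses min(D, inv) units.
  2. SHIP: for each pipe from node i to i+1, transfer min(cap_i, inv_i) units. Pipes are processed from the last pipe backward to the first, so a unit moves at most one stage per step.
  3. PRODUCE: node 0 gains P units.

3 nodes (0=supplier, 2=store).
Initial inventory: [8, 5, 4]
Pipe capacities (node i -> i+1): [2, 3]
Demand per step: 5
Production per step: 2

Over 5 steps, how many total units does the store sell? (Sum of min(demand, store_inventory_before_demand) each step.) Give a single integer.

Answer: 15

Derivation:
Step 1: sold=4 (running total=4) -> [8 4 3]
Step 2: sold=3 (running total=7) -> [8 3 3]
Step 3: sold=3 (running total=10) -> [8 2 3]
Step 4: sold=3 (running total=13) -> [8 2 2]
Step 5: sold=2 (running total=15) -> [8 2 2]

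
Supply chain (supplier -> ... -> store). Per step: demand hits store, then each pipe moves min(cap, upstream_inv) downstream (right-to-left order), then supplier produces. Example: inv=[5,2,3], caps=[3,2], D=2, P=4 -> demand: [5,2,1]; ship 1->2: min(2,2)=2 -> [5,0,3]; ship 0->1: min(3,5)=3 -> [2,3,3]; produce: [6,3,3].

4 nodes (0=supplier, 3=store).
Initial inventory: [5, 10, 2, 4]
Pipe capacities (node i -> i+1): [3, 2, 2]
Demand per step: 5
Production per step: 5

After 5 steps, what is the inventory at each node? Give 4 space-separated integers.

Step 1: demand=5,sold=4 ship[2->3]=2 ship[1->2]=2 ship[0->1]=3 prod=5 -> inv=[7 11 2 2]
Step 2: demand=5,sold=2 ship[2->3]=2 ship[1->2]=2 ship[0->1]=3 prod=5 -> inv=[9 12 2 2]
Step 3: demand=5,sold=2 ship[2->3]=2 ship[1->2]=2 ship[0->1]=3 prod=5 -> inv=[11 13 2 2]
Step 4: demand=5,sold=2 ship[2->3]=2 ship[1->2]=2 ship[0->1]=3 prod=5 -> inv=[13 14 2 2]
Step 5: demand=5,sold=2 ship[2->3]=2 ship[1->2]=2 ship[0->1]=3 prod=5 -> inv=[15 15 2 2]

15 15 2 2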